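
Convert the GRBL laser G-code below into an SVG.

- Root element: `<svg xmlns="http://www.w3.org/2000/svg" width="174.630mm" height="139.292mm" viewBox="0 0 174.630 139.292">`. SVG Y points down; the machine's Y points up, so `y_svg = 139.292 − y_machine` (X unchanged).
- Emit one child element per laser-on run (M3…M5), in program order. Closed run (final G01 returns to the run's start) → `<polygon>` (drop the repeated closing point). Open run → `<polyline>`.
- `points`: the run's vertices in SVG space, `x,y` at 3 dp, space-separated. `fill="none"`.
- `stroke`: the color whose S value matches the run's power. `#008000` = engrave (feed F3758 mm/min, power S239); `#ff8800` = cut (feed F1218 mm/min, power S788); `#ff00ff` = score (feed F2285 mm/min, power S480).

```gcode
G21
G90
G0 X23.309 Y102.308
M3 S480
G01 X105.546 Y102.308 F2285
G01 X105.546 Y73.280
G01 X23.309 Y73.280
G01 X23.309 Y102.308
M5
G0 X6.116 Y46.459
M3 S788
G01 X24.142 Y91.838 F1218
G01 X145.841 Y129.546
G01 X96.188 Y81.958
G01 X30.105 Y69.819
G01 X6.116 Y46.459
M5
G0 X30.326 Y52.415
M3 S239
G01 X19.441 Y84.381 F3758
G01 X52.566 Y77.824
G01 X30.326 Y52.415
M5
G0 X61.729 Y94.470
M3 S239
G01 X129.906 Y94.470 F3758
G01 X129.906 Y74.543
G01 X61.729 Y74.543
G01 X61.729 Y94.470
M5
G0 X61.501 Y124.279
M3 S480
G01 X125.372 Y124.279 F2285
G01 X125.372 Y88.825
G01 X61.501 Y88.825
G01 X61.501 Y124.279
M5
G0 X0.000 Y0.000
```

Machine Y-up, SVG Y-down with viewBox height 139.292, so y_svg = 139.292 − y_machine; X carries over.

Run 1: power S480 maps to stroke `#ff00ff` (score). The run returns to its start, so emit a `<polygon>` with points (Y-flipped): 23.309,36.984 105.546,36.984 105.546,66.012 23.309,66.012.

Run 2: the run's S788 means `#ff8800` (cut). The run returns to its start, so emit a `<polygon>` with points (Y-flipped): 6.116,92.833 24.142,47.454 145.841,9.746 96.188,57.334 30.105,69.473.

Run 3: the run's S239 means `#008000` (engrave). The run returns to its start, so emit a `<polygon>` with points (Y-flipped): 30.326,86.877 19.441,54.911 52.566,61.468.

Run 4: the run's S239 means `#008000` (engrave). The run returns to its start, so emit a `<polygon>` with points (Y-flipped): 61.729,44.822 129.906,44.822 129.906,64.749 61.729,64.749.

Run 5: the run's S480 means `#ff00ff` (score). The run returns to its start, so emit a `<polygon>` with points (Y-flipped): 61.501,15.013 125.372,15.013 125.372,50.467 61.501,50.467.

<svg xmlns="http://www.w3.org/2000/svg" width="174.630mm" height="139.292mm" viewBox="0 0 174.630 139.292">
  <polygon points="23.309,36.984 105.546,36.984 105.546,66.012 23.309,66.012" fill="none" stroke="#ff00ff"/>
  <polygon points="6.116,92.833 24.142,47.454 145.841,9.746 96.188,57.334 30.105,69.473" fill="none" stroke="#ff8800"/>
  <polygon points="30.326,86.877 19.441,54.911 52.566,61.468" fill="none" stroke="#008000"/>
  <polygon points="61.729,44.822 129.906,44.822 129.906,64.749 61.729,64.749" fill="none" stroke="#008000"/>
  <polygon points="61.501,15.013 125.372,15.013 125.372,50.467 61.501,50.467" fill="none" stroke="#ff00ff"/>
</svg>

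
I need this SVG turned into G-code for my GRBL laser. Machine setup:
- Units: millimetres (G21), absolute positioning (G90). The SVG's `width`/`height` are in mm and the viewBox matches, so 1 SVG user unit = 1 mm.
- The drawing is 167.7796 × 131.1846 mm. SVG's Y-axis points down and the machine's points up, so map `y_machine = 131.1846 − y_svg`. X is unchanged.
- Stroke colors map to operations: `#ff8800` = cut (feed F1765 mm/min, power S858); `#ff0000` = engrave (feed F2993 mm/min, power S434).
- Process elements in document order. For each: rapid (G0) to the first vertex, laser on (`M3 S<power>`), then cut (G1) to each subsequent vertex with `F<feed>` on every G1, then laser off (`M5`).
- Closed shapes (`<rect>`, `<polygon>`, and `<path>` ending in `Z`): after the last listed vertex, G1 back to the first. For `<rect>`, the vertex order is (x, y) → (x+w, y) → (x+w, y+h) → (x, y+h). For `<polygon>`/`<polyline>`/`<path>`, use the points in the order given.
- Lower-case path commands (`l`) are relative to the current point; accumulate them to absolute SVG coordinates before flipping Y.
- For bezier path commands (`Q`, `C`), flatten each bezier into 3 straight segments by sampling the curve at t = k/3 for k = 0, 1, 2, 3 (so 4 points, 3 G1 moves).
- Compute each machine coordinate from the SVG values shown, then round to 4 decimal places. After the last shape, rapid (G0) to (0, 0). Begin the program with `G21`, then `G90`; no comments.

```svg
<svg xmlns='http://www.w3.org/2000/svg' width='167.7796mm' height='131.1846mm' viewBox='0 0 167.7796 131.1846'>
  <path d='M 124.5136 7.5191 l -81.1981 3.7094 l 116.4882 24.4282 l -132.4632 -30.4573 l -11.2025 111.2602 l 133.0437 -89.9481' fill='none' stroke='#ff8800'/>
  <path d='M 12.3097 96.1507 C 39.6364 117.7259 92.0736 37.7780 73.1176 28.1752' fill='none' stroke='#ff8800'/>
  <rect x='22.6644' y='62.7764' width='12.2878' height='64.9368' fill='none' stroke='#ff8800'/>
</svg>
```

1 u = 1 mm; y_m = 131.1846 − y.

[1] `<path>` open polyline, #ff8800→cut S858 F1765: (124.5136,123.6655) → (43.3155,119.9561) → (159.8037,95.5279) → (27.3405,125.9852) → (16.1380,14.7250) → (149.1817,104.6731)

[2] `<path>` cubic bezier, #ff8800→cut S858 F1765: (12.3097,35.0339) → (44.4324,40.9342) → (71.8501,76.3237) → (73.1176,103.0094)

[3] `<rect>` rectangle, #ff8800→cut S858 F1765: (22.6644,68.4082) → (34.9522,68.4082) → (34.9522,3.4714) → (22.6644,3.4714) → (22.6644,68.4082) (closed)

G21
G90
G0 X124.5136 Y123.6655
M3 S858
G1 X43.3155 Y119.9561 F1765
G1 X159.8037 Y95.5279 F1765
G1 X27.3405 Y125.9852 F1765
G1 X16.1380 Y14.7250 F1765
G1 X149.1817 Y104.6731 F1765
M5
G0 X12.3097 Y35.0339
M3 S858
G1 X44.4324 Y40.9342 F1765
G1 X71.8501 Y76.3237 F1765
G1 X73.1176 Y103.0094 F1765
M5
G0 X22.6644 Y68.4082
M3 S858
G1 X34.9522 Y68.4082 F1765
G1 X34.9522 Y3.4714 F1765
G1 X22.6644 Y3.4714 F1765
G1 X22.6644 Y68.4082 F1765
M5
G0 X0.0000 Y0.0000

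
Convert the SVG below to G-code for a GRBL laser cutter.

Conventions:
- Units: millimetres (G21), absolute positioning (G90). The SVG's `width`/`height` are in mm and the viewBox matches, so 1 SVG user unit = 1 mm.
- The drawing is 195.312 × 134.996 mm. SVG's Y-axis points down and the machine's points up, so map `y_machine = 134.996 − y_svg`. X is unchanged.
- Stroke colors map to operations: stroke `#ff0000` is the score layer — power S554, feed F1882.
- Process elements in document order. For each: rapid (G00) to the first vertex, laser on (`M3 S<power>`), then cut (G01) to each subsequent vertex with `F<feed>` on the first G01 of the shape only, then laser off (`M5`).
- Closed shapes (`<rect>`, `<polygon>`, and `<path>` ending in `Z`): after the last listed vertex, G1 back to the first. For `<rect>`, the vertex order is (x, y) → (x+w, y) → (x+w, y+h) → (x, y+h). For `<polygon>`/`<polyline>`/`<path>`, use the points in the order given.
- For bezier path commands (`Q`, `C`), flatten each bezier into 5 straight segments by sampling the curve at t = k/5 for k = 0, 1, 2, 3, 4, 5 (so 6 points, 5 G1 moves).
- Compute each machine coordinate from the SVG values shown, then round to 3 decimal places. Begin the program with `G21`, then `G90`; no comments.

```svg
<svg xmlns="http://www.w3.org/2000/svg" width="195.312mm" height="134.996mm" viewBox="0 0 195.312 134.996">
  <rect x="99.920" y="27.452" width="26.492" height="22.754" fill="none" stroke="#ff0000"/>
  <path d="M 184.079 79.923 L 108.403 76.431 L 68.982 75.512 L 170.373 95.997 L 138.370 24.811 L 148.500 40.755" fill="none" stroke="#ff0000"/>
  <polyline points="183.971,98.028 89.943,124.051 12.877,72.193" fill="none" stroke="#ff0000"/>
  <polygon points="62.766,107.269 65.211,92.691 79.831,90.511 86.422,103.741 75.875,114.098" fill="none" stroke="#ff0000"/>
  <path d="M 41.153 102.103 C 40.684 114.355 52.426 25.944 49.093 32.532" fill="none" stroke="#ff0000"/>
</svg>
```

1 u = 1 mm; y_m = 134.996 − y.

[1] `<rect>` rectangle, #ff0000→score S554 F1882: (99.920,107.544) → (126.412,107.544) → (126.412,84.790) → (99.920,84.790) → (99.920,107.544) (closed)

[2] `<path>` open polyline, #ff0000→score S554 F1882: (184.079,55.073) → (108.403,58.565) → (68.982,59.484) → (170.373,38.999) → (138.370,110.185) → (148.500,94.241)

[3] `<polyline>` open polyline, #ff0000→score S554 F1882: (183.971,36.968) → (89.943,10.945) → (12.877,62.803)

[4] `<polygon>` regular polygon, #ff0000→score S554 F1882: (62.766,27.727) → (65.211,42.305) → (79.831,44.485) → (86.422,31.255) → (75.875,20.898) → (62.766,27.727) (closed)

[5] `<path>` cubic bezier, #ff0000→score S554 F1882: (41.153,32.893) → (42.119,36.056) → (44.705,53.986) → (47.603,77.292) → (49.502,96.582) → (49.093,102.464)

G21
G90
G00 X99.920 Y107.544
M3 S554
G01 X126.412 Y107.544 F1882
G01 X126.412 Y84.790
G01 X99.920 Y84.790
G01 X99.920 Y107.544
M5
G00 X184.079 Y55.073
M3 S554
G01 X108.403 Y58.565 F1882
G01 X68.982 Y59.484
G01 X170.373 Y38.999
G01 X138.370 Y110.185
G01 X148.500 Y94.241
M5
G00 X183.971 Y36.968
M3 S554
G01 X89.943 Y10.945 F1882
G01 X12.877 Y62.803
M5
G00 X62.766 Y27.727
M3 S554
G01 X65.211 Y42.305 F1882
G01 X79.831 Y44.485
G01 X86.422 Y31.255
G01 X75.875 Y20.898
G01 X62.766 Y27.727
M5
G00 X41.153 Y32.893
M3 S554
G01 X42.119 Y36.056 F1882
G01 X44.705 Y53.986
G01 X47.603 Y77.292
G01 X49.502 Y96.582
G01 X49.093 Y102.464
M5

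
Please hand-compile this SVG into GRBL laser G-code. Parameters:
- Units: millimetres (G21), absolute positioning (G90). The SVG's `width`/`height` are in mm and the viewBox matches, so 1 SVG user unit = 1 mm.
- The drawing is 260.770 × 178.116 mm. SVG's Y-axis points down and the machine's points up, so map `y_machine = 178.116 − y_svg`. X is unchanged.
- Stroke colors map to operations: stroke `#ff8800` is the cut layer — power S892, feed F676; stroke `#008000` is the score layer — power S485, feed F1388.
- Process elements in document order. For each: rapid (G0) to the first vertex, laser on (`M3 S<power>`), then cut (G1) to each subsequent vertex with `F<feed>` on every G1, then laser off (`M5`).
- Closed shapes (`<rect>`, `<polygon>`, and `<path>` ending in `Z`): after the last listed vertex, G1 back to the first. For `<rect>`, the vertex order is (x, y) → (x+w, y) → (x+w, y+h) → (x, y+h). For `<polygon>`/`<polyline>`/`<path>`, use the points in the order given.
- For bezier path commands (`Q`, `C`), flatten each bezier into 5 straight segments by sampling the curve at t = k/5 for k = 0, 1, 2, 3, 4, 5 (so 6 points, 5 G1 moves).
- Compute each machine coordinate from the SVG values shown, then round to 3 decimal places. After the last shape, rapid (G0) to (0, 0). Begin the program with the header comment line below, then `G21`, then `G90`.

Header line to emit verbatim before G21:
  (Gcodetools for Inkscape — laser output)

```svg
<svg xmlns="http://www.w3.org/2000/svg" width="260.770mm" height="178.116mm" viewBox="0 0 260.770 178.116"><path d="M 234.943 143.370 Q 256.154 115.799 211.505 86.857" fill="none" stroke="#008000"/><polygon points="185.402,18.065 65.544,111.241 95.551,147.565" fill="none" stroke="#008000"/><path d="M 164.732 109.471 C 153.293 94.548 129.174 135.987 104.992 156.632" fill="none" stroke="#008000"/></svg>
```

1 u = 1 mm; y_m = 178.116 − y.

[1] `<path>` quadratic bezier, #008000→score S485 F1388: (234.943,34.746) → (240.793,45.829) → (241.374,57.022) → (236.687,68.325) → (226.730,79.737) → (211.505,91.259)

[2] `<polygon>` closed polygon, #008000→score S485 F1388: (185.402,160.051) → (65.544,66.875) → (95.551,30.551) → (185.402,160.051) (closed)

[3] `<path>` cubic bezier, #008000→score S485 F1388: (164.732,68.645) → (156.448,71.453) → (145.726,64.437) → (133.173,51.301) → (119.393,35.749) → (104.992,21.484)

(Gcodetools for Inkscape — laser output)
G21
G90
G0 X234.943 Y34.746
M3 S485
G1 X240.793 Y45.829 F1388
G1 X241.374 Y57.022 F1388
G1 X236.687 Y68.325 F1388
G1 X226.730 Y79.737 F1388
G1 X211.505 Y91.259 F1388
M5
G0 X185.402 Y160.051
M3 S485
G1 X65.544 Y66.875 F1388
G1 X95.551 Y30.551 F1388
G1 X185.402 Y160.051 F1388
M5
G0 X164.732 Y68.645
M3 S485
G1 X156.448 Y71.453 F1388
G1 X145.726 Y64.437 F1388
G1 X133.173 Y51.301 F1388
G1 X119.393 Y35.749 F1388
G1 X104.992 Y21.484 F1388
M5
G0 X0.000 Y0.000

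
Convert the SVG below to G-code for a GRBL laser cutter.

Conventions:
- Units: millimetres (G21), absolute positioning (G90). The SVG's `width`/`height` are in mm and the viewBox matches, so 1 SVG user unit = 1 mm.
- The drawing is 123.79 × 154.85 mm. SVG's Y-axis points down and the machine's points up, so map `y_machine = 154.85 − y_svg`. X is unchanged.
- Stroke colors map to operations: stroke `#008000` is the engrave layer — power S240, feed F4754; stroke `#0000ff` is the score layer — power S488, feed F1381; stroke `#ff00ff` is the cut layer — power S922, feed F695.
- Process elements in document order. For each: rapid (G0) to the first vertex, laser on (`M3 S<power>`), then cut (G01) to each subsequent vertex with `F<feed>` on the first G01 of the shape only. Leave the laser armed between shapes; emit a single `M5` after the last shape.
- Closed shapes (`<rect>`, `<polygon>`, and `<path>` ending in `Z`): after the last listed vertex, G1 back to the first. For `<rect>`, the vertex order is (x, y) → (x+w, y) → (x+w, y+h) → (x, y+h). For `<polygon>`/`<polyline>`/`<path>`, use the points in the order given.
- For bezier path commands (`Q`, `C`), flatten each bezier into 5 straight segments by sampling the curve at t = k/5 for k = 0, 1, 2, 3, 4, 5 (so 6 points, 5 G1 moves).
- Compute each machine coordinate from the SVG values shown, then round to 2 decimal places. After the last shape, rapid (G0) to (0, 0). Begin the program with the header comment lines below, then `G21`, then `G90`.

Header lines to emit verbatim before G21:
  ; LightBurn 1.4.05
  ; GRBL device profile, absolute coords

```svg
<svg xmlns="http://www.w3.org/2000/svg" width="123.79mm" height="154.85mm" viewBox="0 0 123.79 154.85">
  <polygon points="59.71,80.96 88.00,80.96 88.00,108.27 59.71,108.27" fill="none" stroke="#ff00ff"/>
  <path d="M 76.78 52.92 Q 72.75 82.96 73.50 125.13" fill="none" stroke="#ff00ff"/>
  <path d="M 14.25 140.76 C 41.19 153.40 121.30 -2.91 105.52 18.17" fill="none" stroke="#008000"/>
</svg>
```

viewBox `0 0 123.79 154.85` with mm width/height → 1 unit = 1 mm. Flip: y_m = 154.85 − y_svg.

**Shape 1** — `<polygon>` rectangle, stroke `#ff00ff` → cut (S922, F695). Machine vertices: (59.71,73.89) → (88.00,73.89) → (88.00,46.58) → (59.71,46.58) → (59.71,73.89). Closed: final G1 returns to the first vertex.

**Shape 2** — `<path>` quadratic bezier, stroke `#ff00ff` → cut (S922, F695). Control points (SVG): P0=(76.78,52.92), P1=(72.75,82.96), P2=(73.50,125.13); sampled at t=k/5. Machine vertices: (76.78,101.93) → (75.36,89.43) → (74.32,75.96) → (73.66,61.52) → (73.39,46.10) → (73.50,29.72). Open path.

**Shape 3** — `<path>` cubic bezier, stroke `#008000` → engrave (S240, F4754). Control points (SVG): P0=(14.25,140.76), P1=(41.19,153.40), P2=(121.30,-2.91), P3=(105.52,18.17); sampled at t=k/5. Machine vertices: (14.25,14.09) → (35.60,24.01) → (62.56,57.85) → (87.97,98.99) → (104.67,130.81) → (105.52,136.68). Open path.

; LightBurn 1.4.05
; GRBL device profile, absolute coords
G21
G90
G0 X59.71 Y73.89
M3 S922
G01 X88.00 Y73.89 F695
G01 X88.00 Y46.58
G01 X59.71 Y46.58
G01 X59.71 Y73.89
G0 X76.78 Y101.93
M3 S922
G01 X75.36 Y89.43 F695
G01 X74.32 Y75.96
G01 X73.66 Y61.52
G01 X73.39 Y46.10
G01 X73.50 Y29.72
G0 X14.25 Y14.09
M3 S240
G01 X35.60 Y24.01 F4754
G01 X62.56 Y57.85
G01 X87.97 Y98.99
G01 X104.67 Y130.81
G01 X105.52 Y136.68
M5
G0 X0.00 Y0.00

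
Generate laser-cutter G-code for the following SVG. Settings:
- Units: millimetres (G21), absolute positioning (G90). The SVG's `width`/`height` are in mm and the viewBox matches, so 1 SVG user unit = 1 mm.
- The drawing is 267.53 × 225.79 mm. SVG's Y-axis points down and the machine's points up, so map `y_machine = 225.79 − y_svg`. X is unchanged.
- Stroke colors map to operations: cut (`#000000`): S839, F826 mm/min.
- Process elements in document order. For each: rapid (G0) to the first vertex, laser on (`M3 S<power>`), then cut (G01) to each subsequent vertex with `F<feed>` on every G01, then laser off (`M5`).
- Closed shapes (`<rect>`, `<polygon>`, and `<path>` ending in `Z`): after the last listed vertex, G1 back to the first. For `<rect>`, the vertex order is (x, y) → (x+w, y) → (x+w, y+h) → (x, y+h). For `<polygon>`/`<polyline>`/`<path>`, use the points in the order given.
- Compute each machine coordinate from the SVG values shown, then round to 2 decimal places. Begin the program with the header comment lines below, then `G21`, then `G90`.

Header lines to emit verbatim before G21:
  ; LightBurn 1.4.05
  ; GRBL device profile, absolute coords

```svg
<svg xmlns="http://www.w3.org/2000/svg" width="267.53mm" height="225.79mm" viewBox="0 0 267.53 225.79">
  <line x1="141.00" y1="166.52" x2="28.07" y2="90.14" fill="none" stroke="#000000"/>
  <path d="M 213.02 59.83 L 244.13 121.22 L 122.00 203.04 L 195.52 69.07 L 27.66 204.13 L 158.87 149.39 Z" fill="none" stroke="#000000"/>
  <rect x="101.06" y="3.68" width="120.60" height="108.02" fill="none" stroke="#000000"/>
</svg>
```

Since the viewBox matches the mm dimensions, user units are millimetres directly. The only transform is the Y-flip y_m = 225.79 − y_svg.

Shape 1 is a line segment drawn with `<line>`. Its stroke #000000 means cut at S839, F826. After flipping Y the toolpath is (141.00,59.27) → (28.07,135.65).

Shape 2 is a closed polygon drawn with `<path>`. Its stroke #000000 means cut at S839, F826. After flipping Y the toolpath is (213.02,165.96) → (244.13,104.57) → (122.00,22.75) → (195.52,156.72) → (27.66,21.66) → (158.87,76.40) → (213.02,165.96), returning to the start.

Shape 3 is a rectangle drawn with `<rect>`. Its stroke #000000 means cut at S839, F826. After flipping Y the toolpath is (101.06,222.11) → (221.66,222.11) → (221.66,114.09) → (101.06,114.09) → (101.06,222.11), returning to the start.

; LightBurn 1.4.05
; GRBL device profile, absolute coords
G21
G90
G0 X141.00 Y59.27
M3 S839
G01 X28.07 Y135.65 F826
M5
G0 X213.02 Y165.96
M3 S839
G01 X244.13 Y104.57 F826
G01 X122.00 Y22.75 F826
G01 X195.52 Y156.72 F826
G01 X27.66 Y21.66 F826
G01 X158.87 Y76.40 F826
G01 X213.02 Y165.96 F826
M5
G0 X101.06 Y222.11
M3 S839
G01 X221.66 Y222.11 F826
G01 X221.66 Y114.09 F826
G01 X101.06 Y114.09 F826
G01 X101.06 Y222.11 F826
M5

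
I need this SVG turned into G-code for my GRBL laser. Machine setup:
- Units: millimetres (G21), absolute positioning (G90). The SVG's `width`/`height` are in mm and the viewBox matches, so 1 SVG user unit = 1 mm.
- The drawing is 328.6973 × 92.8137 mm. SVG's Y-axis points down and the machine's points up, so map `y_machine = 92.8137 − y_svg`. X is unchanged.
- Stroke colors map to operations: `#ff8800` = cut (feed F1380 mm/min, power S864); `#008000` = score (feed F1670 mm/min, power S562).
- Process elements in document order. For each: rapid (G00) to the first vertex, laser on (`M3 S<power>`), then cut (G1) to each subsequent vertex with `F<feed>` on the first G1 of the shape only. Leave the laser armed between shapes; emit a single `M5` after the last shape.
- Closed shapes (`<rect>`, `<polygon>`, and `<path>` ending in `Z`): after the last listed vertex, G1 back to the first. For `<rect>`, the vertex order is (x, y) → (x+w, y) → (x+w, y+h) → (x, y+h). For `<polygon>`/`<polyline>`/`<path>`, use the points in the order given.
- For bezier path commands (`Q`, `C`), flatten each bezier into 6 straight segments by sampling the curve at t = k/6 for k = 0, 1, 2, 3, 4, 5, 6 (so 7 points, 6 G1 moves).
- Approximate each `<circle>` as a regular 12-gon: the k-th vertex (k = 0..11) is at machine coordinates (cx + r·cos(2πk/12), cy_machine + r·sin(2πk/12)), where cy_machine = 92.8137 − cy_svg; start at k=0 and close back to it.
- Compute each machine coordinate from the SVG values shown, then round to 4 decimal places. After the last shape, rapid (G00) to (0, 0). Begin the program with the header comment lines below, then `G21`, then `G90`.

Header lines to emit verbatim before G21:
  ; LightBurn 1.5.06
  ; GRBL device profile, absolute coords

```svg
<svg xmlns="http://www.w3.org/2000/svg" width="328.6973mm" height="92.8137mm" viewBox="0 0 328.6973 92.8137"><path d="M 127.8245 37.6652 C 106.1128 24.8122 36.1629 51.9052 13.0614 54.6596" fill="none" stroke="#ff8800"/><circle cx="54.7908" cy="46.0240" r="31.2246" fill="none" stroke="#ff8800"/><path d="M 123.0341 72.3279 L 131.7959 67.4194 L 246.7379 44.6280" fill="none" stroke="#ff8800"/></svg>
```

; LightBurn 1.5.06
; GRBL device profile, absolute coords
G21
G90
G00 X127.8245 Y55.1485
M3 S864
G1 X113.3890 Y58.5438 F1380
G1 X93.5551 Y57.0671
G1 X70.9641 Y52.5041
G1 X48.2573 Y46.6405
G1 X28.0760 Y41.2619
G1 X13.0614 Y38.1541
G00 X86.0154 Y46.7897
M3 S864
G1 X81.8321 Y62.4020 F1380
G1 X70.4031 Y73.8310
G1 X54.7908 Y78.0143
G1 X39.1785 Y73.8310
G1 X27.7495 Y62.4020
G1 X23.5662 Y46.7897
G1 X27.7495 Y31.1774
G1 X39.1785 Y19.7484
G1 X54.7908 Y15.5651
G1 X70.4031 Y19.7484
G1 X81.8321 Y31.1774
G1 X86.0154 Y46.7897
G00 X123.0341 Y20.4858
M3 S864
G1 X131.7959 Y25.3943 F1380
G1 X246.7379 Y48.1857
M5
G00 X0.0000 Y0.0000

viewBox `0 0 328.6973 92.8137` with mm width/height → 1 unit = 1 mm. Flip: y_m = 92.8137 − y_svg.

**Shape 1** — `<path>` cubic bezier, stroke `#ff8800` → cut (S864, F1380). Control points (SVG): P0=(127.8245,37.6652), P1=(106.1128,24.8122), P2=(36.1629,51.9052), P3=(13.0614,54.6596); sampled at t=k/6. Machine vertices: (127.8245,55.1485) → (113.3890,58.5438) → (93.5551,57.0671) → (70.9641,52.5041) → (48.2573,46.6405) → (28.0760,41.2619) → (13.0614,38.1541). Open path.

**Shape 2** — `<circle>` circle, stroke `#ff8800` → cut (S864, F1380). Machine vertices: (86.0154,46.7897) → (81.8321,62.4020) → (70.4031,73.8310) → (54.7908,78.0143) → (39.1785,73.8310) → (27.7495,62.4020) → (23.5662,46.7897) → (27.7495,31.1774) → (39.1785,19.7484) → (54.7908,15.5651) → (70.4031,19.7484) → (81.8321,31.1774) → (86.0154,46.7897). Closed: final G1 returns to the first vertex.

**Shape 3** — `<path>` open polyline, stroke `#ff8800` → cut (S864, F1380). Machine vertices: (123.0341,20.4858) → (131.7959,25.3943) → (246.7379,48.1857). Open path.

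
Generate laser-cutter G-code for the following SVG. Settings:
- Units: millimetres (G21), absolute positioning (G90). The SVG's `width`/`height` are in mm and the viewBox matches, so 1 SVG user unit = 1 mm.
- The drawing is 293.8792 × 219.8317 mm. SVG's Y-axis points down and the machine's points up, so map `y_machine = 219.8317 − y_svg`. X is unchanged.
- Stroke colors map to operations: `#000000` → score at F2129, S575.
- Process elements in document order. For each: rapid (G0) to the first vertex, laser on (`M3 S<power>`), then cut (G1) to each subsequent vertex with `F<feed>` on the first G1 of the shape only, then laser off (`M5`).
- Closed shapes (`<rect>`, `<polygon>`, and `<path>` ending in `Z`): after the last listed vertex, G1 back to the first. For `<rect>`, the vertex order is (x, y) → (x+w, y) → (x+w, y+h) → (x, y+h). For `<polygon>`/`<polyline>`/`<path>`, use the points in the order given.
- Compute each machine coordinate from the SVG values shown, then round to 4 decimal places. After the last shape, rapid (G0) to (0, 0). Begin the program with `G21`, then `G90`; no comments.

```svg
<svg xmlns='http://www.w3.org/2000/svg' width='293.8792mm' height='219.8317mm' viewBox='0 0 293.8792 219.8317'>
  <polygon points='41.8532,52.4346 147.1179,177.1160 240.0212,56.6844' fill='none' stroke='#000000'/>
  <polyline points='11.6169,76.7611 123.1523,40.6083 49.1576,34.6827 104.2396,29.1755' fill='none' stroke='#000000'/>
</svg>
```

1 u = 1 mm; y_m = 219.8317 − y.

[1] `<polygon>` closed polygon, #000000→score S575 F2129: (41.8532,167.3971) → (147.1179,42.7157) → (240.0212,163.1473) → (41.8532,167.3971) (closed)

[2] `<polyline>` open polyline, #000000→score S575 F2129: (11.6169,143.0706) → (123.1523,179.2234) → (49.1576,185.1490) → (104.2396,190.6562)

G21
G90
G0 X41.8532 Y167.3971
M3 S575
G1 X147.1179 Y42.7157 F2129
G1 X240.0212 Y163.1473
G1 X41.8532 Y167.3971
M5
G0 X11.6169 Y143.0706
M3 S575
G1 X123.1523 Y179.2234 F2129
G1 X49.1576 Y185.1490
G1 X104.2396 Y190.6562
M5
G0 X0.0000 Y0.0000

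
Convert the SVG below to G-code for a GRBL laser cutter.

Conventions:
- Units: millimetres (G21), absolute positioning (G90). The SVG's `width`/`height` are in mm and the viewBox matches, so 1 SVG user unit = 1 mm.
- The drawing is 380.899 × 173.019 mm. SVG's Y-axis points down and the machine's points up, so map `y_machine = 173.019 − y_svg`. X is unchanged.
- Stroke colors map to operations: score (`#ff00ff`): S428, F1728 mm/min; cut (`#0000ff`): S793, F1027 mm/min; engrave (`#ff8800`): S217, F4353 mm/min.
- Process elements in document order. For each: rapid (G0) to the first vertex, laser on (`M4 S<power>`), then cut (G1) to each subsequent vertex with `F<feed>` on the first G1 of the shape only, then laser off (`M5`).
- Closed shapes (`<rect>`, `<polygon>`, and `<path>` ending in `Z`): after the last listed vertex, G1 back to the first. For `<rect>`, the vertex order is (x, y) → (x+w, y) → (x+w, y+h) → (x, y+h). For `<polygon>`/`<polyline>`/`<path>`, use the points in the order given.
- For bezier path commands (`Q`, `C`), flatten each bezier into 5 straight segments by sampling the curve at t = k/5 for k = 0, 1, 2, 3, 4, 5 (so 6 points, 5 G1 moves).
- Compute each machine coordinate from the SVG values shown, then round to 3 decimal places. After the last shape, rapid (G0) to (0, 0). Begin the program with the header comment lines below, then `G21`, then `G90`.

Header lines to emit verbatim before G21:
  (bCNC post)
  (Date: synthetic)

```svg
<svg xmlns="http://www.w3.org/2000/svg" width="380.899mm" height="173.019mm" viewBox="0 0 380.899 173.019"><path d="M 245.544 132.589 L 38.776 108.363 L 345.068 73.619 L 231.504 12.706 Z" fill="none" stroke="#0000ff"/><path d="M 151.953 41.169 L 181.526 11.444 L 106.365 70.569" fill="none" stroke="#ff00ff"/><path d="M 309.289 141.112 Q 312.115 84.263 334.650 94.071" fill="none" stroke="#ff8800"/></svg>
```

(bCNC post)
(Date: synthetic)
G21
G90
G0 X245.544 Y40.430
M4 S793
G1 X38.776 Y64.656 F1027
G1 X345.068 Y99.400
G1 X231.504 Y160.313
G1 X245.544 Y40.430
M5
G0 X151.953 Y131.850
M4 S428
G1 X181.526 Y161.575 F1728
G1 X106.365 Y102.450
M5
G0 X309.289 Y31.907
M4 S217
G1 X311.208 Y51.980 F4353
G1 X314.703 Y66.721
G1 X319.775 Y76.129
G1 X326.424 Y80.205
G1 X334.650 Y78.948
M5
G0 X0.000 Y0.000

Since the viewBox matches the mm dimensions, user units are millimetres directly. The only transform is the Y-flip y_m = 173.019 − y_svg.

Shape 1 is a closed polygon drawn with `<path>`. Its stroke #0000ff means cut at S793, F1027. After flipping Y the toolpath is (245.544,40.430) → (38.776,64.656) → (345.068,99.400) → (231.504,160.313) → (245.544,40.430), returning to the start.

Shape 2 is a open polyline drawn with `<path>`. Its stroke #ff00ff means score at S428, F1728. After flipping Y the toolpath is (151.953,131.850) → (181.526,161.575) → (106.365,102.450).

Shape 3 is a quadratic bezier drawn with `<path>`. Its stroke #ff8800 means engrave at S217, F4353. After flipping Y the toolpath is (309.289,31.907) → (311.208,51.980) → (314.703,66.721) → (319.775,76.129) → (326.424,80.205) → (334.650,78.948).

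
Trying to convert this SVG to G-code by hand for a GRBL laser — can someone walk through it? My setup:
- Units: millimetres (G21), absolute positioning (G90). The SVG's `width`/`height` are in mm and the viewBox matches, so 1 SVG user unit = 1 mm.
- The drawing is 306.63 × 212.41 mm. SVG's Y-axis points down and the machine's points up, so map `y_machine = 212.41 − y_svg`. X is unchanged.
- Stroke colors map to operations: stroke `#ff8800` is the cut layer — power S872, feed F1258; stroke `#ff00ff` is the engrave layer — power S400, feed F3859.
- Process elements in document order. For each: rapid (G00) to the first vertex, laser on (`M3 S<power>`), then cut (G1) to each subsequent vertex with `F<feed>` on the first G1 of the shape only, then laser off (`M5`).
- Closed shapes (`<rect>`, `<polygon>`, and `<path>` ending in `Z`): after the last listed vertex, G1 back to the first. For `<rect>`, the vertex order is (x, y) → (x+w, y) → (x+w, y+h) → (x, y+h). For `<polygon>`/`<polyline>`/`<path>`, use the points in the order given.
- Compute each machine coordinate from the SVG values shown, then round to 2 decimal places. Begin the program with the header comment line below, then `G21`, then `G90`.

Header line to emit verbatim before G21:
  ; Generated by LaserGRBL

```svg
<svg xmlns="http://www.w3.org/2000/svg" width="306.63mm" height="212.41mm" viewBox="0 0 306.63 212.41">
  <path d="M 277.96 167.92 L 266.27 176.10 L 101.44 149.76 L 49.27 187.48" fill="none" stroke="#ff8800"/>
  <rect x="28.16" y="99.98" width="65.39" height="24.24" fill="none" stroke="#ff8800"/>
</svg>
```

; Generated by LaserGRBL
G21
G90
G00 X277.96 Y44.49
M3 S872
G1 X266.27 Y36.31 F1258
G1 X101.44 Y62.65
G1 X49.27 Y24.93
M5
G00 X28.16 Y112.43
M3 S872
G1 X93.55 Y112.43 F1258
G1 X93.55 Y88.19
G1 X28.16 Y88.19
G1 X28.16 Y112.43
M5

viewBox `0 0 306.63 212.41` with mm width/height → 1 unit = 1 mm. Flip: y_m = 212.41 − y_svg.

**Shape 1** — `<path>` open polyline, stroke `#ff8800` → cut (S872, F1258). Machine vertices: (277.96,44.49) → (266.27,36.31) → (101.44,62.65) → (49.27,24.93). Open path.

**Shape 2** — `<rect>` rectangle, stroke `#ff8800` → cut (S872, F1258). Machine vertices: (28.16,112.43) → (93.55,112.43) → (93.55,88.19) → (28.16,88.19) → (28.16,112.43). Closed: final G1 returns to the first vertex.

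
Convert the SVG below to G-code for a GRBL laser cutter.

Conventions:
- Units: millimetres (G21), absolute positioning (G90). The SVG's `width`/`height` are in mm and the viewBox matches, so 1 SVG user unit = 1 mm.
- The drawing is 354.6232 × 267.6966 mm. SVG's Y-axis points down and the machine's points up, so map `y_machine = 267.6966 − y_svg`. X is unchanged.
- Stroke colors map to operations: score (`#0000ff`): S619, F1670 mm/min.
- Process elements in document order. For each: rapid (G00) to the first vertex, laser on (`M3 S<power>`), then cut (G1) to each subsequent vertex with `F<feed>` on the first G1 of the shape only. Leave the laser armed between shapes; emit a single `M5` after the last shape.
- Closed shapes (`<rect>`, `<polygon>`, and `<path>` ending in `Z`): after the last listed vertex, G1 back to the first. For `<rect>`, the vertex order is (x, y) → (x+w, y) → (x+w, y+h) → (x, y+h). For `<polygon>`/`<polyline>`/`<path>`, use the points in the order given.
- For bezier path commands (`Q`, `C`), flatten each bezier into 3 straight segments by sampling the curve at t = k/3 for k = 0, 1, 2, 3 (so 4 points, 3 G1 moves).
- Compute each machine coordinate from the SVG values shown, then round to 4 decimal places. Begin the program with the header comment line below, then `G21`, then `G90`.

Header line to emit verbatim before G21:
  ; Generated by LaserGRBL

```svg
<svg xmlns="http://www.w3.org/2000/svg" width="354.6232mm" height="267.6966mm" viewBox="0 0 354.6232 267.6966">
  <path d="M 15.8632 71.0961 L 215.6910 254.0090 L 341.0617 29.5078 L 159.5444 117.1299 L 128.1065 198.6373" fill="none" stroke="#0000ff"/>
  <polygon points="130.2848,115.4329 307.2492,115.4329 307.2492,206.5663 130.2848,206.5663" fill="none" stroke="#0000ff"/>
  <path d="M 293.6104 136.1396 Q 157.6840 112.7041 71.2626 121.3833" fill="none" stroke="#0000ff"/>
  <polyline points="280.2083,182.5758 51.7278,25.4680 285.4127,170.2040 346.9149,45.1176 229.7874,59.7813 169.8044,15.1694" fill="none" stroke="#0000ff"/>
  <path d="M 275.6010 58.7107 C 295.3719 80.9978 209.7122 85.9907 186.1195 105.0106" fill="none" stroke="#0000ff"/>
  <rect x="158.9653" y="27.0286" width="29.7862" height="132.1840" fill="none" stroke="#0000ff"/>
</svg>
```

Since the viewBox matches the mm dimensions, user units are millimetres directly. The only transform is the Y-flip y_m = 267.6966 − y_svg.

Shape 1 is a open polyline drawn with `<path>`. Its stroke #0000ff means score at S619, F1670. After flipping Y the toolpath is (15.8632,196.6005) → (215.6910,13.6876) → (341.0617,238.1888) → (159.5444,150.5667) → (128.1065,69.0593).

Shape 2 is a rectangle drawn with `<polygon>`. Its stroke #0000ff means score at S619, F1670. After flipping Y the toolpath is (130.2848,152.2637) → (307.2492,152.2637) → (307.2492,61.1303) → (130.2848,61.1303) → (130.2848,152.2637), returning to the start.

Shape 3 is a quadratic bezier drawn with `<path>`. Its stroke #0000ff means score at S619, F1670. After flipping Y the toolpath is (293.6104,131.5570) → (208.4934,143.6124) → (134.3774,148.5311) → (71.2626,146.3133).

Shape 4 is a open polyline drawn with `<polyline>`. Its stroke #0000ff means score at S619, F1670. After flipping Y the toolpath is (280.2083,85.1208) → (51.7278,242.2286) → (285.4127,97.4926) → (346.9149,222.5790) → (229.7874,207.9153) → (169.8044,252.5272).

Shape 5 is a cubic bezier drawn with `<path>`. Its stroke #0000ff means score at S619, F1670. After flipping Y the toolpath is (275.6010,208.9859) → (266.4320,191.3035) → (224.1976,178.1903) → (186.1195,162.6860).

Shape 6 is a rectangle drawn with `<rect>`. Its stroke #0000ff means score at S619, F1670. After flipping Y the toolpath is (158.9653,240.6680) → (188.7515,240.6680) → (188.7515,108.4840) → (158.9653,108.4840) → (158.9653,240.6680), returning to the start.

; Generated by LaserGRBL
G21
G90
G00 X15.8632 Y196.6005
M3 S619
G1 X215.6910 Y13.6876 F1670
G1 X341.0617 Y238.1888
G1 X159.5444 Y150.5667
G1 X128.1065 Y69.0593
G00 X130.2848 Y152.2637
M3 S619
G1 X307.2492 Y152.2637 F1670
G1 X307.2492 Y61.1303
G1 X130.2848 Y61.1303
G1 X130.2848 Y152.2637
G00 X293.6104 Y131.5570
M3 S619
G1 X208.4934 Y143.6124 F1670
G1 X134.3774 Y148.5311
G1 X71.2626 Y146.3133
G00 X280.2083 Y85.1208
M3 S619
G1 X51.7278 Y242.2286 F1670
G1 X285.4127 Y97.4926
G1 X346.9149 Y222.5790
G1 X229.7874 Y207.9153
G1 X169.8044 Y252.5272
G00 X275.6010 Y208.9859
M3 S619
G1 X266.4320 Y191.3035 F1670
G1 X224.1976 Y178.1903
G1 X186.1195 Y162.6860
G00 X158.9653 Y240.6680
M3 S619
G1 X188.7515 Y240.6680 F1670
G1 X188.7515 Y108.4840
G1 X158.9653 Y108.4840
G1 X158.9653 Y240.6680
M5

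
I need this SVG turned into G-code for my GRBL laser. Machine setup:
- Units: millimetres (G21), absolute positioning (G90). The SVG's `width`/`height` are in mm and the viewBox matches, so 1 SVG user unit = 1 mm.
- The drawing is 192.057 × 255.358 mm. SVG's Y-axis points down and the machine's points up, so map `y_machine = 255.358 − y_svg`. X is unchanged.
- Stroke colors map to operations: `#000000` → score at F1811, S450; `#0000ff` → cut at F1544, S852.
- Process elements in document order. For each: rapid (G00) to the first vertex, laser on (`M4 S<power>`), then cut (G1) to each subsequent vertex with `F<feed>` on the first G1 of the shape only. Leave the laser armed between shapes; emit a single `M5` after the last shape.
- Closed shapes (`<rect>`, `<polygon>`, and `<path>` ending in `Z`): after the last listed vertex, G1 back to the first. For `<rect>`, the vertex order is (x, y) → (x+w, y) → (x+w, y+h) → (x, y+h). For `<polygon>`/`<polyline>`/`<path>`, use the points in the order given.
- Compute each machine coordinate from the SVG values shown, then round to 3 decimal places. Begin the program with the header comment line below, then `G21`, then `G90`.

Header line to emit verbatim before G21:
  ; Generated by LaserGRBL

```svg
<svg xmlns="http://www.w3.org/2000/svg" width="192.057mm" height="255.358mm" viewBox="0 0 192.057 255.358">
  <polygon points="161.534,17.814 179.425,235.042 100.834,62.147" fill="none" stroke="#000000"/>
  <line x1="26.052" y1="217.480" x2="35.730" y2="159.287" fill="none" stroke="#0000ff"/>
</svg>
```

; Generated by LaserGRBL
G21
G90
G00 X161.534 Y237.544
M4 S450
G1 X179.425 Y20.316 F1811
G1 X100.834 Y193.211
G1 X161.534 Y237.544
G00 X26.052 Y37.878
M4 S852
G1 X35.730 Y96.071 F1544
M5

1 u = 1 mm; y_m = 255.358 − y.

[1] `<polygon>` closed polygon, #000000→score S450 F1811: (161.534,237.544) → (179.425,20.316) → (100.834,193.211) → (161.534,237.544) (closed)

[2] `<line>` line segment, #0000ff→cut S852 F1544: (26.052,37.878) → (35.730,96.071)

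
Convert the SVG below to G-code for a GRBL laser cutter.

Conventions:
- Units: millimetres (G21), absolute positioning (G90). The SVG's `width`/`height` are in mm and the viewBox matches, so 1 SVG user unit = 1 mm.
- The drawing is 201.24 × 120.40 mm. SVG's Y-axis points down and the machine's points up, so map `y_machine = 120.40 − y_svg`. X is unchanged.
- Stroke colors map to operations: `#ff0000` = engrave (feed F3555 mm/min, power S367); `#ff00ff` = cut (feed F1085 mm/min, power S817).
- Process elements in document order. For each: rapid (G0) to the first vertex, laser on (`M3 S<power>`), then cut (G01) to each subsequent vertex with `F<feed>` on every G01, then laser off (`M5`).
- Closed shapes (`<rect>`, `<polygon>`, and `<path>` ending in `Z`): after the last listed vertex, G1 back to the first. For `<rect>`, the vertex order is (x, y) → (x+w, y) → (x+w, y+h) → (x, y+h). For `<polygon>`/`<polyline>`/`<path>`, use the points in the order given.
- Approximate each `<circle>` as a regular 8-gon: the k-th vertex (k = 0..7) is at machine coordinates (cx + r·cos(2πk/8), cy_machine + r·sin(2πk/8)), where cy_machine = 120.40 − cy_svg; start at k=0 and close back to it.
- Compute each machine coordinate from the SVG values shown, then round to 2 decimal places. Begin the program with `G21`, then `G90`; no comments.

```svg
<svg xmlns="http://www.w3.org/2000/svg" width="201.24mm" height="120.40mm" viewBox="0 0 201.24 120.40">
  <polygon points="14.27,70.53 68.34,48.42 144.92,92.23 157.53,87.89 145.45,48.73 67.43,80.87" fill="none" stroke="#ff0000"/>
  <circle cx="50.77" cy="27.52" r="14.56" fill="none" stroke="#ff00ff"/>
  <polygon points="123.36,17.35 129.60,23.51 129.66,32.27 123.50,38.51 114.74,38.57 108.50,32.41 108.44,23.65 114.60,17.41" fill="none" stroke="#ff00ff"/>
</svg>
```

G21
G90
G0 X14.27 Y49.87
M3 S367
G01 X68.34 Y71.98 F3555
G01 X144.92 Y28.17 F3555
G01 X157.53 Y32.51 F3555
G01 X145.45 Y71.67 F3555
G01 X67.43 Y39.53 F3555
G01 X14.27 Y49.87 F3555
M5
G0 X65.33 Y92.88
M3 S817
G01 X61.07 Y103.18 F1085
G01 X50.77 Y107.44 F1085
G01 X40.47 Y103.18 F1085
G01 X36.21 Y92.88 F1085
G01 X40.47 Y82.58 F1085
G01 X50.77 Y78.32 F1085
G01 X61.07 Y82.58 F1085
G01 X65.33 Y92.88 F1085
M5
G0 X123.36 Y103.05
M3 S817
G01 X129.60 Y96.89 F1085
G01 X129.66 Y88.13 F1085
G01 X123.50 Y81.89 F1085
G01 X114.74 Y81.83 F1085
G01 X108.50 Y87.99 F1085
G01 X108.44 Y96.75 F1085
G01 X114.60 Y102.99 F1085
G01 X123.36 Y103.05 F1085
M5

viewBox `0 0 201.24 120.40` with mm width/height → 1 unit = 1 mm. Flip: y_m = 120.40 − y_svg.

**Shape 1** — `<polygon>` closed polygon, stroke `#ff0000` → engrave (S367, F3555). Machine vertices: (14.27,49.87) → (68.34,71.98) → (144.92,28.17) → (157.53,32.51) → (145.45,71.67) → (67.43,39.53) → (14.27,49.87). Closed: final G1 returns to the first vertex.

**Shape 2** — `<circle>` circle, stroke `#ff00ff` → cut (S817, F1085). Machine vertices: (65.33,92.88) → (61.07,103.18) → (50.77,107.44) → (40.47,103.18) → (36.21,92.88) → (40.47,82.58) → (50.77,78.32) → (61.07,82.58) → (65.33,92.88). Closed: final G1 returns to the first vertex.

**Shape 3** — `<polygon>` regular polygon, stroke `#ff00ff` → cut (S817, F1085). Machine vertices: (123.36,103.05) → (129.60,96.89) → (129.66,88.13) → (123.50,81.89) → (114.74,81.83) → (108.50,87.99) → (108.44,96.75) → (114.60,102.99) → (123.36,103.05). Closed: final G1 returns to the first vertex.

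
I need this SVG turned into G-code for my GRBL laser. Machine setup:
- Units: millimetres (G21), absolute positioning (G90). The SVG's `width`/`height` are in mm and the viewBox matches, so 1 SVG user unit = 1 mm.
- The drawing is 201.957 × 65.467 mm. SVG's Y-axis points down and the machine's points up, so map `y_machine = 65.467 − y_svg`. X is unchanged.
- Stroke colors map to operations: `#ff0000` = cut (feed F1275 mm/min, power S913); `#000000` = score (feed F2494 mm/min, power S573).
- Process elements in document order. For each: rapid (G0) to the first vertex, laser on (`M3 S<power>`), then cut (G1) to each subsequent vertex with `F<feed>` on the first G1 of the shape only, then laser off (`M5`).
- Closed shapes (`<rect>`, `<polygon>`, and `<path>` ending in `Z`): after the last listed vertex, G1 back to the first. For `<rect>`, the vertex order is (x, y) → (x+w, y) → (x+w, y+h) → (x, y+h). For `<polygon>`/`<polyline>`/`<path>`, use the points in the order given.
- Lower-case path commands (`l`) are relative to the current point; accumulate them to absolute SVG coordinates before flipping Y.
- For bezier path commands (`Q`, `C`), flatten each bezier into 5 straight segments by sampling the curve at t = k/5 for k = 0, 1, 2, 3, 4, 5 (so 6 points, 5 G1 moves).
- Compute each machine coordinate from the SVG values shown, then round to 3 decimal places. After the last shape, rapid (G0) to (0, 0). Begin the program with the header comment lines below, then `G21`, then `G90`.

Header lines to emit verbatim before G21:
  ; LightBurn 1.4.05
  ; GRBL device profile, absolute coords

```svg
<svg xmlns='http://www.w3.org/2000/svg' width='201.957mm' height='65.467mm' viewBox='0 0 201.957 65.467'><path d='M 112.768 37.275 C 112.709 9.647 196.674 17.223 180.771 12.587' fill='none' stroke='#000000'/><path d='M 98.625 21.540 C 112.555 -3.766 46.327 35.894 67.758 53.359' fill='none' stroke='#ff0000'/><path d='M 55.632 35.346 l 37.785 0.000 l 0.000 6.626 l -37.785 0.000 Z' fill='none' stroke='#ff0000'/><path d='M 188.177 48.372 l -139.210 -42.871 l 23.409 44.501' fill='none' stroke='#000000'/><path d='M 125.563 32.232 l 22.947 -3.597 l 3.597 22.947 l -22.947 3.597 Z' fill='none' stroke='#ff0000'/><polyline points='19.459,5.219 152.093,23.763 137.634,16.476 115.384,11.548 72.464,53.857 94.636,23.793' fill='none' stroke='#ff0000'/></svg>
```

viewBox `0 0 201.957 65.467` with mm width/height → 1 unit = 1 mm. Flip: y_m = 65.467 − y_svg.

**Shape 1** — `<path>` cubic bezier, stroke `#000000` → score (S573, F2494). Control points (SVG): P0=(112.768,37.275), P1=(112.709,9.647), P2=(196.674,17.223), P3=(180.771,12.587); sampled at t=k/5. Machine vertices: (112.768,28.192) → (121.344,40.924) → (141.260,47.482) → (163.687,50.144) → (179.800,51.185) → (180.771,52.880). Open path.

**Shape 2** — `<path>` cubic bezier, stroke `#ff0000` → cut (S913, F1275). Control points (SVG): P0=(98.625,21.540), P1=(112.555,-3.766), P2=(46.327,35.894), P3=(67.758,53.359); sampled at t=k/5. Machine vertices: (98.625,43.927) → (98.707,52.012) → (87.605,48.689) → (73.377,38.141) → (64.076,24.553) → (67.758,12.108). Open path.

**Shape 3** — `<path>` rectangle, stroke `#ff0000` → cut (S913, F1275). Machine vertices: (55.632,30.121) → (93.417,30.121) → (93.417,23.495) → (55.632,23.495) → (55.632,30.121). Closed: final G1 returns to the first vertex.

**Shape 4** — `<path>` open polyline, stroke `#000000` → score (S573, F2494). Machine vertices: (188.177,17.095) → (48.967,59.966) → (72.376,15.465). Open path.

**Shape 5** — `<path>` regular polygon, stroke `#ff0000` → cut (S913, F1275). Machine vertices: (125.563,33.235) → (148.510,36.832) → (152.107,13.885) → (129.160,10.288) → (125.563,33.235). Closed: final G1 returns to the first vertex.

**Shape 6** — `<polyline>` open polyline, stroke `#ff0000` → cut (S913, F1275). Machine vertices: (19.459,60.248) → (152.093,41.704) → (137.634,48.991) → (115.384,53.919) → (72.464,11.610) → (94.636,41.674). Open path.

; LightBurn 1.4.05
; GRBL device profile, absolute coords
G21
G90
G0 X112.768 Y28.192
M3 S573
G1 X121.344 Y40.924 F2494
G1 X141.260 Y47.482
G1 X163.687 Y50.144
G1 X179.800 Y51.185
G1 X180.771 Y52.880
M5
G0 X98.625 Y43.927
M3 S913
G1 X98.707 Y52.012 F1275
G1 X87.605 Y48.689
G1 X73.377 Y38.141
G1 X64.076 Y24.553
G1 X67.758 Y12.108
M5
G0 X55.632 Y30.121
M3 S913
G1 X93.417 Y30.121 F1275
G1 X93.417 Y23.495
G1 X55.632 Y23.495
G1 X55.632 Y30.121
M5
G0 X188.177 Y17.095
M3 S573
G1 X48.967 Y59.966 F2494
G1 X72.376 Y15.465
M5
G0 X125.563 Y33.235
M3 S913
G1 X148.510 Y36.832 F1275
G1 X152.107 Y13.885
G1 X129.160 Y10.288
G1 X125.563 Y33.235
M5
G0 X19.459 Y60.248
M3 S913
G1 X152.093 Y41.704 F1275
G1 X137.634 Y48.991
G1 X115.384 Y53.919
G1 X72.464 Y11.610
G1 X94.636 Y41.674
M5
G0 X0.000 Y0.000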